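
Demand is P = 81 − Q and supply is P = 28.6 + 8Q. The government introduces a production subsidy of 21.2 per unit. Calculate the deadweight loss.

24.97

Competitive equilibrium: 81 − Q = 28.6 + 8Q → Q* = 5.8222, P* = 75.1778.
The subsidy lowers effective supply by 21.2: P = 7.4 + 8Q.
New quantity: 81 − Q = 7.4 + 8Q → Q' = 8.1778.
Overproduction ΔQ = 8.1778 − 5.8222 = 2.3556; wedge = subsidy = 21.2.
Deadweight loss = ½ × 2.3556 × 21.2 = 24.97.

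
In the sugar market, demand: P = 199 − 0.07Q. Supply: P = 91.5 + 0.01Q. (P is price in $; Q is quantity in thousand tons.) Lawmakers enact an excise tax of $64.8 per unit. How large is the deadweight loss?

Competitive equilibrium: 199 − 0.07Q = 91.5 + 0.01Q → Q* = 1343.75, P* = 104.9375.
With the tax, the buyer price exceeds the seller price by 64.8: (199 − 0.07Q) − (91.5 + 0.01Q) = 64.8 → Q' = 533.75.
ΔQ = 1343.75 − 533.75 = 810; the wedge equals the tax, 64.8.
Welfare loss = ½ × 810 × 64.8 = $26244 thousand.

$26244 thousand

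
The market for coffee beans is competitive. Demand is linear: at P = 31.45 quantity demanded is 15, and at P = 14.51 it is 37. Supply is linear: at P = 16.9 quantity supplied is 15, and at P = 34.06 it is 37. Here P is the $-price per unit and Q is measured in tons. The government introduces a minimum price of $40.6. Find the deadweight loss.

Demand slope = (14.51 − 31.45)/(37 − 15) = −0.77, so P = 43 − 0.77Q.
Supply slope = (34.06 − 16.9)/(37 − 15) = 0.78, so P = 5.2 + 0.78Q.
Competitive equilibrium: 43 − 0.77Q = 5.2 + 0.78Q → Q* = 24.3871, P* = 24.2219.
At the floor P = 40.6, quantity demanded = (43 − 40.6)/0.77 = 3.1169.
Sellers' marginal cost at Q' = 3.1169: 5.2 + 0.78·3.1169 = 7.6312.
ΔQ = 24.3871 − 3.1169 = 21.2702; wedge = 40.6 − 7.6312 = 32.9688.
Welfare loss = ½ × 21.2702 × 32.9688 = $350.63.

$350.63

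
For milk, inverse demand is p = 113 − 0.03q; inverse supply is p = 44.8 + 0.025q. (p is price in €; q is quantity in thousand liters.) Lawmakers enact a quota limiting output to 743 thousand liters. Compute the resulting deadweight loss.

Competitive equilibrium: 113 − 0.03q = 44.8 + 0.025q → q* = 1240, p* = 75.8.
At q = 743: demand price = 113 − 0.03·743 = 90.71; supply price = 44.8 + 0.025·743 = 63.375.
Δq = 1240 − 743 = 497; wedge = 90.71 − 63.375 = 27.335.
Welfare loss = ½ × 497 × 27.335 = €6792.75 thousand.

€6792.75 thousand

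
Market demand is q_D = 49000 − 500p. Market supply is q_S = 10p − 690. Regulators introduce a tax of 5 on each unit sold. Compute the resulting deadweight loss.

122.55

In inverse form: demand p = 98 − 0.002q, supply p = 69 + 0.1q.
Competitive equilibrium: 98 − 0.002q = 69 + 0.1q → q* = 284.3137, p* = 97.4314.
With the tax, the buyer price exceeds the seller price by 5: (98 − 0.002q) − (69 + 0.1q) = 5 → q' = 235.2941.
Δq = 284.3137 − 235.2941 = 49.0196; the wedge equals the tax, 5.
Deadweight loss = ½ × 49.0196 × 5 = 122.55.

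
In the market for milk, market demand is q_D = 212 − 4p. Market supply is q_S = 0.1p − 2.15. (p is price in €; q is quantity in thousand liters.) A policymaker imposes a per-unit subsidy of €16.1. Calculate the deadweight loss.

In inverse form: demand p = 53 − 0.25q, supply p = 21.5 + 10q.
Competitive equilibrium: 53 − 0.25q = 21.5 + 10q → q* = 3.0732, p* = 52.2317.
The subsidy lowers effective supply by 16.1: p = 5.4 + 10q.
New quantity: 53 − 0.25q = 5.4 + 10q → q' = 4.6439.
Overproduction Δq = 4.6439 − 3.0732 = 1.5707; wedge = subsidy = 16.1.
Deadweight loss = ½ × 1.5707 × 16.1 = €12.64 thousand.

€12.64 thousand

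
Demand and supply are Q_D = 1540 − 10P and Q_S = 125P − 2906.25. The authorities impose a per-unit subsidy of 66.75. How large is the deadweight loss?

20627.60

In inverse form: demand P = 154 − 0.1Q, supply P = 23.25 + 0.008Q.
Competitive equilibrium: 154 − 0.1Q = 23.25 + 0.008Q → Q* = 1210.64815, P* = 32.93519.
The subsidy lowers effective supply by 66.75: P = 0.008Q − 43.5.
New quantity: 154 − 0.1Q = 0.008Q − 43.5 → Q' = 1828.7037.
Overproduction ΔQ = 1828.7037 − 1210.64815 = 618.05555; wedge = subsidy = 66.75.
DWL = ½ × 618.05555 × 66.75 = 20627.60.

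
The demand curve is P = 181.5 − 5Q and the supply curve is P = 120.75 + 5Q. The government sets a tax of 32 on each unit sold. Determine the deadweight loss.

51.20

Competitive equilibrium: 181.5 − 5Q = 120.75 + 5Q → Q* = 6.075, P* = 151.125.
With the tax, the buyer price exceeds the seller price by 32: (181.5 − 5Q) − (120.75 + 5Q) = 32 → Q' = 2.875.
ΔQ = 6.075 − 2.875 = 3.2; the wedge equals the tax, 32.
Deadweight loss = ½ × 3.2 × 32 = 51.20.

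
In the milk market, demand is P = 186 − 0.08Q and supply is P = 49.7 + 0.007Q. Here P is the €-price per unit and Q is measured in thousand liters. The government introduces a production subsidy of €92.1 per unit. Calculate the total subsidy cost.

€241788.97 thousand

Competitive equilibrium: 186 − 0.08Q = 49.7 + 0.007Q → Q* = 1566.6667, P* = 60.6667.
The subsidy lowers effective supply by 92.1: P = 0.007Q − 42.4.
New quantity: 186 − 0.08Q = 0.007Q − 42.4 → Q' = 2625.2874.
Total subsidy cost = 92.1 × 2625.2874 = €241788.97 thousand.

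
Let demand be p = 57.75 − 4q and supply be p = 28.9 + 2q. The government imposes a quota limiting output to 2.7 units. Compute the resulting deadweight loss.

13.34

Competitive equilibrium: 57.75 − 4q = 28.9 + 2q → q* = 4.80833, p* = 38.51667.
At q = 2.7: demand price = 57.75 − 4·2.7 = 46.95; supply price = 28.9 + 2·2.7 = 34.3.
Δq = 4.80833 − 2.7 = 2.10833; wedge = 46.95 − 34.3 = 12.65.
Deadweight loss = ½ × 2.10833 × 12.65 = 13.34.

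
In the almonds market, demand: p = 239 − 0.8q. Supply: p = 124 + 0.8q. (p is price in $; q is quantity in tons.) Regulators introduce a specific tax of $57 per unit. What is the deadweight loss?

Competitive equilibrium: 239 − 0.8q = 124 + 0.8q → q* = 71.875, p* = 181.5.
With the tax, the buyer price exceeds the seller price by 57: (239 − 0.8q) − (124 + 0.8q) = 57 → q' = 36.25.
Δq = 71.875 − 36.25 = 35.625; the wedge equals the tax, 57.
Welfare loss = ½ × 35.625 × 57 = $1015.31.

$1015.31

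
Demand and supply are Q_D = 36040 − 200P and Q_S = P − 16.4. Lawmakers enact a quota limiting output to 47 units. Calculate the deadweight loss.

In inverse form: demand P = 180.2 − 0.005Q, supply P = 16.4 + Q.
Competitive equilibrium: 180.2 − 0.005Q = 16.4 + Q → Q* = 162.9851, P* = 179.3851.
At Q = 47: demand price = 180.2 − 0.005·47 = 179.965; supply price = 16.4 + 1·47 = 63.4.
ΔQ = 162.9851 − 47 = 115.9851; wedge = 179.965 − 63.4 = 116.565.
Welfare loss = ½ × 115.9851 × 116.565 = 6759.90.

6759.90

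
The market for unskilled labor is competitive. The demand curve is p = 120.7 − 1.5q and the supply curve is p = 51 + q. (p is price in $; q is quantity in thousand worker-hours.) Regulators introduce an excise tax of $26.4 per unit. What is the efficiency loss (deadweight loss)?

$139.392 thousand

Competitive equilibrium: 120.7 − 1.5q = 51 + q → q* = 27.88, p* = 78.88.
With the tax, the buyer price exceeds the seller price by 26.4: (120.7 − 1.5q) − (51 + q) = 26.4 → q' = 17.32.
Δq = 27.88 − 17.32 = 10.56; the wedge equals the tax, 26.4.
Deadweight loss = ½ × 10.56 × 26.4 = $139.392 thousand.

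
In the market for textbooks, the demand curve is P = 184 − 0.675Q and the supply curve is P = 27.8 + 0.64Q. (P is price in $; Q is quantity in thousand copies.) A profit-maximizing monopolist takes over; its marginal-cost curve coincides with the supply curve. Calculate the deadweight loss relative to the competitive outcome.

$1067.35 thousand

Competitive equilibrium: 184 − 0.675Q = 27.8 + 0.64Q → Q* = 118.7833, P* = 103.8213.
Marginal revenue: MR = 184 − 1.35Q. Set MR = MC: 184 − 1.35Q = 27.8 + 0.64Q → Q_m = 78.4925.
Price P_m = 184 − 0.675·78.4925 = 131.0176; MC(Q_m) = 27.8 + 0.64·78.4925 = 78.0352.
Competitive Q* = 118.7833, so ΔQ = 40.2908; wedge = 131.0176 − 78.0352 = 52.9824.
The triangle = ½ × 40.2908 × 52.9824 = $1067.35 thousand.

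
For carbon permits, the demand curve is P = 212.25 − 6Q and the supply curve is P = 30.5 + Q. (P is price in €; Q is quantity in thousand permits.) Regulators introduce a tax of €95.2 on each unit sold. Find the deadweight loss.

Competitive equilibrium: 212.25 − 6Q = 30.5 + Q → Q* = 25.9643, P* = 56.4643.
With the tax, the buyer price exceeds the seller price by 95.2: (212.25 − 6Q) − (30.5 + Q) = 95.2 → Q' = 12.3643.
ΔQ = 25.9643 − 12.3643 = 13.6; the wedge equals the tax, 95.2.
Welfare loss = ½ × 13.6 × 95.2 = €647.36 thousand.

€647.36 thousand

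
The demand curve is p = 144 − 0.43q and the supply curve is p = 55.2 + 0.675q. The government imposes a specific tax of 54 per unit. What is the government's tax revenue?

Competitive equilibrium: 144 − 0.43q = 55.2 + 0.675q → q* = 80.362, p* = 109.4443.
With the tax, the buyer price exceeds the seller price by 54: (144 − 0.43q) − (55.2 + 0.675q) = 54 → q' = 31.4932.
Tax revenue = 54 × 31.4932 = 1700.63.

1700.63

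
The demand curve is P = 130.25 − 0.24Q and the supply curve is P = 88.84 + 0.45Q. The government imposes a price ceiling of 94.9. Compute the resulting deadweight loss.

747.51

Competitive equilibrium: 130.25 − 0.24Q = 88.84 + 0.45Q → Q* = 60.0145, P* = 115.8465.
At the ceiling P = 94.9, quantity supplied = (94.9 − 88.84)/0.45 = 13.4667.
Willingness to pay at Q' = 13.4667: 130.25 − 0.24·13.4667 = 127.018.
ΔQ = 60.0145 − 13.4667 = 46.5478; wedge = 127.018 − 94.9 = 32.118.
Deadweight loss = ½ × 46.5478 × 32.118 = 747.51.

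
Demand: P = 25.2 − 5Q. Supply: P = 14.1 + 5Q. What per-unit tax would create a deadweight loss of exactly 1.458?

5.4

Competitive equilibrium: 25.2 − 5Q = 14.1 + 5Q → Q* = 1.11, P* = 19.65.
A tax t gives ΔQ = t/10 and wedge t, so DWL = t²/20.
t²/20 = 1.458 → t² = 29.16 → t = 5.4.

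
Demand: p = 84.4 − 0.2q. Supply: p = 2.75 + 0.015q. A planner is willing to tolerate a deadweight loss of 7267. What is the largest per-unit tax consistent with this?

Competitive equilibrium: 84.4 − 0.2q = 2.75 + 0.015q → q* = 379.7674, p* = 8.4465.
A tax t gives Δq = t/0.215 and wedge t, so DWL = t²/0.43.
t²/0.43 = 7267 → t² = 3124.81 → t = 55.9.

55.9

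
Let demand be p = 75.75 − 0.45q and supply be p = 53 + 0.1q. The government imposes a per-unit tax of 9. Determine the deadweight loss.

73.64

Competitive equilibrium: 75.75 − 0.45q = 53 + 0.1q → q* = 41.3636, p* = 57.1364.
With the tax, the buyer price exceeds the seller price by 9: (75.75 − 0.45q) − (53 + 0.1q) = 9 → q' = 25.
Δq = 41.3636 − 25 = 16.3636; the wedge equals the tax, 9.
DWL = ½ × 16.3636 × 9 = 73.64.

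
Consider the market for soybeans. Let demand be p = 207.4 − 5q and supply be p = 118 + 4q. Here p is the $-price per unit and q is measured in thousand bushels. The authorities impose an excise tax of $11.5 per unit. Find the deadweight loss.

Competitive equilibrium: 207.4 − 5q = 118 + 4q → q* = 9.9333, p* = 157.7333.
With the tax, the buyer price exceeds the seller price by 11.5: (207.4 − 5q) − (118 + 4q) = 11.5 → q' = 8.6556.
Δq = 9.9333 − 8.6556 = 1.2777; the wedge equals the tax, 11.5.
Welfare loss = ½ × 1.2777 × 11.5 = $7.35 thousand.

$7.35 thousand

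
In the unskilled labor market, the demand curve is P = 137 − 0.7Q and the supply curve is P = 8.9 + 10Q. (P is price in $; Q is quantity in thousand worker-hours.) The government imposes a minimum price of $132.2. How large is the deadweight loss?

$139.96 thousand

Competitive equilibrium: 137 − 0.7Q = 8.9 + 10Q → Q* = 11.97196, P* = 128.61963.
At the floor P = 132.2, quantity demanded = (137 − 132.2)/0.7 = 6.85714.
Sellers' marginal cost at Q' = 6.85714: 8.9 + 10·6.85714 = 77.4714.
ΔQ = 11.97196 − 6.85714 = 5.11482; wedge = 132.2 − 77.4714 = 54.7286.
DWL = ½ × 5.11482 × 54.7286 = $139.96 thousand.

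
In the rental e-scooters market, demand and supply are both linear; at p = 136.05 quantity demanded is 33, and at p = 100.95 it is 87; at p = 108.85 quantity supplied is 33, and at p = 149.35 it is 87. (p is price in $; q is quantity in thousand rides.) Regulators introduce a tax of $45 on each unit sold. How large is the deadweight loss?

$723.21 thousand

Demand slope = (100.95 − 136.05)/(87 − 33) = −0.65, so p = 157.5 − 0.65q.
Supply slope = (149.35 − 108.85)/(87 − 33) = 0.75, so p = 84.1 + 0.75q.
Competitive equilibrium: 157.5 − 0.65q = 84.1 + 0.75q → q* = 52.42857, p* = 123.42143.
With the tax, the buyer price exceeds the seller price by 45: (157.5 − 0.65q) − (84.1 + 0.75q) = 45 → q' = 20.28571.
Δq = 52.42857 − 20.28571 = 32.14286; the wedge equals the tax, 45.
Welfare loss = ½ × 32.14286 × 45 = $723.21 thousand.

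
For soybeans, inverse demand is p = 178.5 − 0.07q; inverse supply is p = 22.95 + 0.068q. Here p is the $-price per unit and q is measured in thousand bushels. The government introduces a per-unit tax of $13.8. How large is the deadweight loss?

Competitive equilibrium: 178.5 − 0.07q = 22.95 + 0.068q → q* = 1127.1739, p* = 99.5978.
With the tax, the buyer price exceeds the seller price by 13.8: (178.5 − 0.07q) − (22.95 + 0.068q) = 13.8 → q' = 1027.1739.
Δq = 1127.1739 − 1027.1739 = 100; the wedge equals the tax, 13.8.
Welfare loss = ½ × 100 × 13.8 = $690 thousand.

$690 thousand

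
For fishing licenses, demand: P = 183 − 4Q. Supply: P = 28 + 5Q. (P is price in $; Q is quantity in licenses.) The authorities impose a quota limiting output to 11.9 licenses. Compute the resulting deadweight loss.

$127.47

Competitive equilibrium: 183 − 4Q = 28 + 5Q → Q* = 17.2222, P* = 114.1111.
At Q = 11.9: demand price = 183 − 4·11.9 = 135.4; supply price = 28 + 5·11.9 = 87.5.
ΔQ = 17.2222 − 11.9 = 5.3222; wedge = 135.4 − 87.5 = 47.9.
The triangle = ½ × 5.3222 × 47.9 = $127.47.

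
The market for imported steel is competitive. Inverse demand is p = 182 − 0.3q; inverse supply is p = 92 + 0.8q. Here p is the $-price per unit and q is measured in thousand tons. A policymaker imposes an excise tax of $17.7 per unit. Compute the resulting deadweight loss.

Competitive equilibrium: 182 − 0.3q = 92 + 0.8q → q* = 81.8182, p* = 157.4545.
With the tax, the buyer price exceeds the seller price by 17.7: (182 − 0.3q) − (92 + 0.8q) = 17.7 → q' = 65.7273.
Δq = 81.8182 − 65.7273 = 16.0909; the wedge equals the tax, 17.7.
DWL = ½ × 16.0909 × 17.7 = $142.40 thousand.

$142.40 thousand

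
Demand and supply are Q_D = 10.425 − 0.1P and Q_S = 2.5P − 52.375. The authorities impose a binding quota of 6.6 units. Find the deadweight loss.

In inverse form: demand P = 104.25 − 10Q, supply P = 20.95 + 0.4Q.
Competitive equilibrium: 104.25 − 10Q = 20.95 + 0.4Q → Q* = 8.0096, P* = 24.1538.
At Q = 6.6: demand price = 104.25 − 10·6.6 = 38.25; supply price = 20.95 + 0.4·6.6 = 23.59.
ΔQ = 8.0096 − 6.6 = 1.4096; wedge = 38.25 − 23.59 = 14.66.
Welfare loss = ½ × 1.4096 × 14.66 = 10.33.

10.33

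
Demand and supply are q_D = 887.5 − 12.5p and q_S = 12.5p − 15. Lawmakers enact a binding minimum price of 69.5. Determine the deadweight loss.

In inverse form: demand p = 71 − 0.08q, supply p = 1.2 + 0.08q.
Competitive equilibrium: 71 − 0.08q = 1.2 + 0.08q → q* = 436.25, p* = 36.1.
At the floor p = 69.5, quantity demanded = (71 − 69.5)/0.08 = 18.75.
Sellers' marginal cost at q' = 18.75: 1.2 + 0.08·18.75 = 2.7.
Δq = 436.25 − 18.75 = 417.5; wedge = 69.5 − 2.7 = 66.8.
The triangle = ½ × 417.5 × 66.8 = 13944.50.

13944.50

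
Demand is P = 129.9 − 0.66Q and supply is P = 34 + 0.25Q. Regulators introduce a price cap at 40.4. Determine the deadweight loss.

Competitive equilibrium: 129.9 − 0.66Q = 34 + 0.25Q → Q* = 105.3846, P* = 60.3462.
At the ceiling P = 40.4, quantity supplied = (40.4 − 34)/0.25 = 25.6.
Willingness to pay at Q' = 25.6: 129.9 − 0.66·25.6 = 113.004.
ΔQ = 105.3846 − 25.6 = 79.7846; wedge = 113.004 − 40.4 = 72.604.
The triangle = ½ × 79.7846 × 72.604 = 2896.34.

2896.34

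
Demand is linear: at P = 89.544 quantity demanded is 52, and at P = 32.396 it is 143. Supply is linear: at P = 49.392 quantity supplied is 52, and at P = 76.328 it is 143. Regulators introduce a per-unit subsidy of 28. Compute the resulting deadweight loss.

Demand slope = (32.396 − 89.544)/(143 − 52) = −0.628, so P = 122.2 − 0.628Q.
Supply slope = (76.328 − 49.392)/(143 − 52) = 0.296, so P = 34 + 0.296Q.
Competitive equilibrium: 122.2 − 0.628Q = 34 + 0.296Q → Q* = 95.4545, P* = 62.2545.
The subsidy lowers effective supply by 28: P = 6 + 0.296Q.
New quantity: 122.2 − 0.628Q = 6 + 0.296Q → Q' = 125.7576.
Overproduction ΔQ = 125.7576 − 95.4545 = 30.3031; wedge = subsidy = 28.
DWL = ½ × 30.3031 × 28 = 424.24.

424.24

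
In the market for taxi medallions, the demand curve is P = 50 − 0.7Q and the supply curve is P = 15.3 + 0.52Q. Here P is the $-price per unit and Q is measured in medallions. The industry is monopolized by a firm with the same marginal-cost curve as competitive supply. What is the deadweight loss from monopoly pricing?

$65.59

Competitive equilibrium: 50 − 0.7Q = 15.3 + 0.52Q → Q* = 28.4426, P* = 30.0902.
Marginal revenue: MR = 50 − 1.4Q. Set MR = MC: 50 − 1.4Q = 15.3 + 0.52Q → Q_m = 18.0729.
Price P_m = 50 − 0.7·18.0729 = 37.349; MC(Q_m) = 15.3 + 0.52·18.0729 = 24.6979.
Competitive Q* = 28.4426, so ΔQ = 10.3697; wedge = 37.349 − 24.6979 = 12.6511.
Deadweight loss = ½ × 10.3697 × 12.6511 = $65.59.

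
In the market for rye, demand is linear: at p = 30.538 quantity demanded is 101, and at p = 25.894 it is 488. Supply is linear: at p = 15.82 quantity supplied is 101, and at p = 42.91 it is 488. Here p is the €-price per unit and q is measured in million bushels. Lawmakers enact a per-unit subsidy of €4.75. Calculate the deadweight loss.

Demand slope = (25.894 − 30.538)/(488 − 101) = −0.012, so p = 31.75 − 0.012q.
Supply slope = (42.91 − 15.82)/(488 − 101) = 0.07, so p = 8.75 + 0.07q.
Competitive equilibrium: 31.75 − 0.012q = 8.75 + 0.07q → q* = 280.4878, p* = 28.3841.
The subsidy lowers effective supply by 4.75: p = 4 + 0.07q.
New quantity: 31.75 − 0.012q = 4 + 0.07q → q' = 338.4146.
Overproduction Δq = 338.4146 − 280.4878 = 57.9268; wedge = subsidy = 4.75.
Deadweight loss = ½ × 57.9268 × 4.75 = €137.58 million.

€137.58 million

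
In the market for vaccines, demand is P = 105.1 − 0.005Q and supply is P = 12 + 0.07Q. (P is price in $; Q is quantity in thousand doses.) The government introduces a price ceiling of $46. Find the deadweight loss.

Competitive equilibrium: 105.1 − 0.005Q = 12 + 0.07Q → Q* = 1241.33333, P* = 98.89333.
At the ceiling P = 46, quantity supplied = (46 − 12)/0.07 = 485.71429.
Willingness to pay at Q' = 485.71429: 105.1 − 0.005·485.71429 = 102.67143.
ΔQ = 1241.33333 − 485.71429 = 755.61904; wedge = 102.67143 − 46 = 56.67143.
Welfare loss = ½ × 755.61904 × 56.67143 = $21411.01 thousand.

$21411.01 thousand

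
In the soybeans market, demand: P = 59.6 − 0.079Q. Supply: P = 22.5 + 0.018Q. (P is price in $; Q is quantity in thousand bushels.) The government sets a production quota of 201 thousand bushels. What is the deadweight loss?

$1597.25 thousand

Competitive equilibrium: 59.6 − 0.079Q = 22.5 + 0.018Q → Q* = 382.4742, P* = 29.3845.
At Q = 201: demand price = 59.6 − 0.079·201 = 43.721; supply price = 22.5 + 0.018·201 = 26.118.
ΔQ = 382.4742 − 201 = 181.4742; wedge = 43.721 − 26.118 = 17.603.
DWL = ½ × 181.4742 × 17.603 = $1597.25 thousand.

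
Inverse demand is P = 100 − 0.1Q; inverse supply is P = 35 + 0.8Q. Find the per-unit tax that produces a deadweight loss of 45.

Competitive equilibrium: 100 − 0.1Q = 35 + 0.8Q → Q* = 72.2222, P* = 92.7778.
A tax t gives ΔQ = t/0.9 and wedge t, so DWL = t²/1.8.
t²/1.8 = 45 → t² = 81 → t = 9.

9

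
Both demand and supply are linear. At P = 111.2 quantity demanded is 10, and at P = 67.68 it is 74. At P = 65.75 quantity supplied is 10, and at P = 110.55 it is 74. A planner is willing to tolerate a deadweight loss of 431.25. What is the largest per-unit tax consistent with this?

Demand slope = (67.68 − 111.2)/(74 − 10) = −0.68, so P = 118 − 0.68Q.
Supply slope = (110.55 − 65.75)/(74 − 10) = 0.7, so P = 58.75 + 0.7Q.
Competitive equilibrium: 118 − 0.68Q = 58.75 + 0.7Q → Q* = 42.9348, P* = 88.8043.
A tax t gives ΔQ = t/1.38 and wedge t, so DWL = t²/2.76.
t²/2.76 = 431.25 → t² = 1190.25 → t = 34.5.

34.5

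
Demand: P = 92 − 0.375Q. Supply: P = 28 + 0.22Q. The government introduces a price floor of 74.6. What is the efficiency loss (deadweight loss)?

Competitive equilibrium: 92 − 0.375Q = 28 + 0.22Q → Q* = 107.563, P* = 51.6639.
At the floor P = 74.6, quantity demanded = (92 − 74.6)/0.375 = 46.4.
Sellers' marginal cost at Q' = 46.4: 28 + 0.22·46.4 = 38.208.
ΔQ = 107.563 − 46.4 = 61.163; wedge = 74.6 − 38.208 = 36.392.
The triangle = ½ × 61.163 × 36.392 = 1112.92.

1112.92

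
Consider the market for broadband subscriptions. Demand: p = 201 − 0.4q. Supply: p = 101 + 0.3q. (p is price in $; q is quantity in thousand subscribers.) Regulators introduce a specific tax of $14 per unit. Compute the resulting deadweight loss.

$140 thousand

Competitive equilibrium: 201 − 0.4q = 101 + 0.3q → q* = 142.8571, p* = 143.8571.
With the tax, the buyer price exceeds the seller price by 14: (201 − 0.4q) − (101 + 0.3q) = 14 → q' = 122.8571.
Δq = 142.8571 − 122.8571 = 20; the wedge equals the tax, 14.
Deadweight loss = ½ × 20 × 14 = $140 thousand.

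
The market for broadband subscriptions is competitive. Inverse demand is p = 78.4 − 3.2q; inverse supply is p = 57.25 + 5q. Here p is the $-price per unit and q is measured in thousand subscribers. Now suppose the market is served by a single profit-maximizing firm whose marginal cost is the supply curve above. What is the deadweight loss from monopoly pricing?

Competitive equilibrium: 78.4 − 3.2q = 57.25 + 5q → q* = 2.5793, p* = 70.1463.
Marginal revenue: MR = 78.4 − 6.4q. Set MR = MC: 78.4 − 6.4q = 57.25 + 5q → q_m = 1.8553.
Price p_m = 78.4 − 3.2·1.8553 = 72.463; MC(q_m) = 57.25 + 5·1.8553 = 66.5265.
Competitive q* = 2.5793, so Δq = 0.724; wedge = 72.463 − 66.5265 = 5.9365.
DWL = ½ × 0.724 × 5.9365 = $2.15 thousand.

$2.15 thousand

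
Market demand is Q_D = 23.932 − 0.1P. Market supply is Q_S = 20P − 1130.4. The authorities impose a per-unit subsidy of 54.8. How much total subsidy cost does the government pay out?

In inverse form: demand P = 239.32 − 10Q, supply P = 56.52 + 0.05Q.
Competitive equilibrium: 239.32 − 10Q = 56.52 + 0.05Q → Q* = 18.1891, P* = 57.4295.
The subsidy lowers effective supply by 54.8: P = 1.72 + 0.05Q.
New quantity: 239.32 − 10Q = 1.72 + 0.05Q → Q' = 23.6418.
Total subsidy cost = 54.8 × 23.6418 = 1295.57.

1295.57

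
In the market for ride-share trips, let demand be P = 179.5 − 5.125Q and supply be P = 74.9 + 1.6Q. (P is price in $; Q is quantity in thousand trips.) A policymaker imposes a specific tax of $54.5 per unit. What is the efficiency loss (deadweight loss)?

$220.84 thousand

Competitive equilibrium: 179.5 − 5.125Q = 74.9 + 1.6Q → Q* = 15.5539, P* = 99.7862.
With the tax, the buyer price exceeds the seller price by 54.5: (179.5 − 5.125Q) − (74.9 + 1.6Q) = 54.5 → Q' = 7.4498.
ΔQ = 15.5539 − 7.4498 = 8.1041; the wedge equals the tax, 54.5.
Welfare loss = ½ × 8.1041 × 54.5 = $220.84 thousand.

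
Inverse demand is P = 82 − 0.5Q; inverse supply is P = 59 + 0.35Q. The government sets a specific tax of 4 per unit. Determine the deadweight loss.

Competitive equilibrium: 82 − 0.5Q = 59 + 0.35Q → Q* = 27.0588, P* = 68.4706.
With the tax, the buyer price exceeds the seller price by 4: (82 − 0.5Q) − (59 + 0.35Q) = 4 → Q' = 22.3529.
ΔQ = 27.0588 − 22.3529 = 4.7059; the wedge equals the tax, 4.
The triangle = ½ × 4.7059 × 4 = 9.41.

9.41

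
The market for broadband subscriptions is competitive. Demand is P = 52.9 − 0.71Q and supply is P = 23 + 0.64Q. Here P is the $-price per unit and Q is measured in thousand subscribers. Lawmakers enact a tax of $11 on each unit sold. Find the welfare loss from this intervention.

$44.81 thousand

Competitive equilibrium: 52.9 − 0.71Q = 23 + 0.64Q → Q* = 22.1481, P* = 37.1748.
With the tax, the buyer price exceeds the seller price by 11: (52.9 − 0.71Q) − (23 + 0.64Q) = 11 → Q' = 14.
ΔQ = 22.1481 − 14 = 8.1481; the wedge equals the tax, 11.
Welfare loss = ½ × 8.1481 × 11 = $44.81 thousand.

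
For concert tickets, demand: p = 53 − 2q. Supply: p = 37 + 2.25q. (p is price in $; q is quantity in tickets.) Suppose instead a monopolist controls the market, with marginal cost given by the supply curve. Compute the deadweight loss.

$3.08

Competitive equilibrium: 53 − 2q = 37 + 2.25q → q* = 3.7647, p* = 45.4706.
Marginal revenue: MR = 53 − 4q. Set MR = MC: 53 − 4q = 37 + 2.25q → q_m = 2.56.
Price p_m = 53 − 2·2.56 = 47.88; MC(q_m) = 37 + 2.25·2.56 = 42.76.
Competitive q* = 3.7647, so Δq = 1.2047; wedge = 47.88 − 42.76 = 5.12.
Deadweight loss = ½ × 1.2047 × 5.12 = $3.08.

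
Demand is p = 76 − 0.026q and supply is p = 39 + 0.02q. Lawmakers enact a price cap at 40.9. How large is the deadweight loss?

Competitive equilibrium: 76 − 0.026q = 39 + 0.02q → q* = 804.3478, p* = 55.087.
At the ceiling p = 40.9, quantity supplied = (40.9 − 39)/0.02 = 95.
Willingness to pay at q' = 95: 76 − 0.026·95 = 73.53.
Δq = 804.3478 − 95 = 709.3478; wedge = 73.53 − 40.9 = 32.63.
DWL = ½ × 709.3478 × 32.63 = 11573.01.

11573.01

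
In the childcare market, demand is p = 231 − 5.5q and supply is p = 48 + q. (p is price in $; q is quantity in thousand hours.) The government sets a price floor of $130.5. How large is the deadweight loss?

$317.32 thousand

Competitive equilibrium: 231 − 5.5q = 48 + q → q* = 28.1538, p* = 76.1538.
At the floor p = 130.5, quantity demanded = (231 − 130.5)/5.5 = 18.2727.
Sellers' marginal cost at q' = 18.2727: 48 + 1·18.2727 = 66.2727.
Δq = 28.1538 − 18.2727 = 9.8811; wedge = 130.5 − 66.2727 = 64.2273.
DWL = ½ × 9.8811 × 64.2273 = $317.32 thousand.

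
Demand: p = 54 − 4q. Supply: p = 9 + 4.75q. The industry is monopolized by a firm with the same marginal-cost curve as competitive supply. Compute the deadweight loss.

Competitive equilibrium: 54 − 4q = 9 + 4.75q → q* = 5.1429, p* = 33.4286.
Marginal revenue: MR = 54 − 8q. Set MR = MC: 54 − 8q = 9 + 4.75q → q_m = 3.5294.
Price p_m = 54 − 4·3.5294 = 39.8824; MC(q_m) = 9 + 4.75·3.5294 = 25.7647.
Competitive q* = 5.1429, so Δq = 1.6135; wedge = 39.8824 − 25.7647 = 14.1177.
Welfare loss = ½ × 1.6135 × 14.1177 = 11.39.

11.39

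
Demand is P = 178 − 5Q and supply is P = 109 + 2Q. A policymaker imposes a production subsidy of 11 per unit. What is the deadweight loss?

8.64

Competitive equilibrium: 178 − 5Q = 109 + 2Q → Q* = 9.8571, P* = 128.7143.
The subsidy lowers effective supply by 11: P = 98 + 2Q.
New quantity: 178 − 5Q = 98 + 2Q → Q' = 11.4286.
Overproduction ΔQ = 11.4286 − 9.8571 = 1.5715; wedge = subsidy = 11.
DWL = ½ × 1.5715 × 11 = 8.64.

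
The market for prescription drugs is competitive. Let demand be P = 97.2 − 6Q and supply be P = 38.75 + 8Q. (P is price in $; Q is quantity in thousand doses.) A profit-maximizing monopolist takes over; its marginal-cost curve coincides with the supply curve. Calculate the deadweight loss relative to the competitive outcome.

$10.98 thousand

Competitive equilibrium: 97.2 − 6Q = 38.75 + 8Q → Q* = 4.175, P* = 72.15.
Marginal revenue: MR = 97.2 − 12Q. Set MR = MC: 97.2 − 12Q = 38.75 + 8Q → Q_m = 2.9225.
Price P_m = 97.2 − 6·2.9225 = 79.665; MC(Q_m) = 38.75 + 8·2.9225 = 62.13.
Competitive Q* = 4.175, so ΔQ = 1.2525; wedge = 79.665 − 62.13 = 17.535.
DWL = ½ × 1.2525 × 17.535 = $10.98 thousand.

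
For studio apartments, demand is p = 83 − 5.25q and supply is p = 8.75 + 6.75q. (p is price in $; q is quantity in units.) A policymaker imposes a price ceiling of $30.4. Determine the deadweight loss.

$53.29

Competitive equilibrium: 83 − 5.25q = 8.75 + 6.75q → q* = 6.1875, p* = 50.5156.
At the ceiling p = 30.4, quantity supplied = (30.4 − 8.75)/6.75 = 3.2074.
Willingness to pay at q' = 3.2074: 83 − 5.25·3.2074 = 66.1612.
Δq = 6.1875 − 3.2074 = 2.9801; wedge = 66.1612 − 30.4 = 35.7612.
DWL = ½ × 2.9801 × 35.7612 = $53.29.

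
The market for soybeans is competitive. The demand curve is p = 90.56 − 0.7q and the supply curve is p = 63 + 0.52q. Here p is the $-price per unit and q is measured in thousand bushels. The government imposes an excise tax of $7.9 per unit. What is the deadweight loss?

$25.58 thousand

Competitive equilibrium: 90.56 − 0.7q = 63 + 0.52q → q* = 22.5902, p* = 74.7469.
With the tax, the buyer price exceeds the seller price by 7.9: (90.56 − 0.7q) − (63 + 0.52q) = 7.9 → q' = 16.1148.
Δq = 22.5902 − 16.1148 = 6.4754; the wedge equals the tax, 7.9.
DWL = ½ × 6.4754 × 7.9 = $25.58 thousand.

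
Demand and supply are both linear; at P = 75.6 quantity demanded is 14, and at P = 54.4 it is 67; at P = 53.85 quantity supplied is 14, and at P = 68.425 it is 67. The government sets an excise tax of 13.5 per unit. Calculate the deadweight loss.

Demand slope = (54.4 − 75.6)/(67 − 14) = −0.4, so P = 81.2 − 0.4Q.
Supply slope = (68.425 − 53.85)/(67 − 14) = 0.275, so P = 50 + 0.275Q.
Competitive equilibrium: 81.2 − 0.4Q = 50 + 0.275Q → Q* = 46.2222, P* = 62.7111.
With the tax, the buyer price exceeds the seller price by 13.5: (81.2 − 0.4Q) − (50 + 0.275Q) = 13.5 → Q' = 26.2222.
ΔQ = 46.2222 − 26.2222 = 20; the wedge equals the tax, 13.5.
The triangle = ½ × 20 × 13.5 = 135.

135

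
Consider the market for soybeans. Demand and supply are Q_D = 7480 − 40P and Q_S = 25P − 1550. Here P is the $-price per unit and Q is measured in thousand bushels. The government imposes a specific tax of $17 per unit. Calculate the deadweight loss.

$2223.08 thousand

In inverse form: demand P = 187 − 0.025Q, supply P = 62 + 0.04Q.
Competitive equilibrium: 187 − 0.025Q = 62 + 0.04Q → Q* = 1923.0769, P* = 138.9231.
With the tax, the buyer price exceeds the seller price by 17: (187 − 0.025Q) − (62 + 0.04Q) = 17 → Q' = 1661.5385.
ΔQ = 1923.0769 − 1661.5385 = 261.5384; the wedge equals the tax, 17.
The triangle = ½ × 261.5384 × 17 = $2223.08 thousand.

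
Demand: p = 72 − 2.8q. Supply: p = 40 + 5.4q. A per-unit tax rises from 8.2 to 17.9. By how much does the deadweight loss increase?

Competitive equilibrium: 72 − 2.8q = 40 + 5.4q → q* = 3.9024, p* = 61.0732.
For a per-unit tax t: Δq = t/8.2, so DWL = ½·t·(t/8.2) = t²/16.4.
At t = 8.2: DWL = 4.1. At t = 17.9: DWL = 19.537.
Increase = 19.537 − 4.1 = 15.44.

15.44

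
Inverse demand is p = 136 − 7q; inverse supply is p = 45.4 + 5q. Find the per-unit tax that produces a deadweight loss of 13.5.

Competitive equilibrium: 136 − 7q = 45.4 + 5q → q* = 7.55, p* = 83.15.
A tax t gives Δq = t/12 and wedge t, so DWL = t²/24.
t²/24 = 13.5 → t² = 324 → t = 18.

18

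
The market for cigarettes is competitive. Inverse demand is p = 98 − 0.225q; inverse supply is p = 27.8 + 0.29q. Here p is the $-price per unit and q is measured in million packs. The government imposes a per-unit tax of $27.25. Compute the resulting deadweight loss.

Competitive equilibrium: 98 − 0.225q = 27.8 + 0.29q → q* = 136.3107, p* = 67.3301.
With the tax, the buyer price exceeds the seller price by 27.25: (98 − 0.225q) − (27.8 + 0.29q) = 27.25 → q' = 83.3981.
Δq = 136.3107 − 83.3981 = 52.9126; the wedge equals the tax, 27.25.
DWL = ½ × 52.9126 × 27.25 = $720.93 million.

$720.93 million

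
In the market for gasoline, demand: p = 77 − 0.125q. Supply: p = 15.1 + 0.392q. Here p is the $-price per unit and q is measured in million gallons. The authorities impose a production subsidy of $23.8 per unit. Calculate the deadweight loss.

$547.81 million

Competitive equilibrium: 77 − 0.125q = 15.1 + 0.392q → q* = 119.7292, p* = 62.0338.
The subsidy lowers effective supply by 23.8: p = 0.392q − 8.7.
New quantity: 77 − 0.125q = 0.392q − 8.7 → q' = 165.764.
Overproduction Δq = 165.764 − 119.7292 = 46.0348; wedge = subsidy = 23.8.
DWL = ½ × 46.0348 × 23.8 = $547.81 million.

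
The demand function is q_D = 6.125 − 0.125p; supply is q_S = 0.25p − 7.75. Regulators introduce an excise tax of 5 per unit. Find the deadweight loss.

1.04

In inverse form: demand p = 49 − 8q, supply p = 31 + 4q.
Competitive equilibrium: 49 − 8q = 31 + 4q → q* = 1.5, p* = 37.
With the tax, the buyer price exceeds the seller price by 5: (49 − 8q) − (31 + 4q) = 5 → q' = 1.0833.
Δq = 1.5 − 1.0833 = 0.4167; the wedge equals the tax, 5.
Deadweight loss = ½ × 0.4167 × 5 = 1.04.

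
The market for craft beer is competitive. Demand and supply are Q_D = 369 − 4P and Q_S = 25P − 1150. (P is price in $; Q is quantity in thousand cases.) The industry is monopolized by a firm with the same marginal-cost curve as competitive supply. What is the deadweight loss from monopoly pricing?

In inverse form: demand P = 92.25 − 0.25Q, supply P = 46 + 0.04Q.
Competitive equilibrium: 92.25 − 0.25Q = 46 + 0.04Q → Q* = 159.48276, P* = 52.37931.
Marginal revenue: MR = 92.25 − 0.5Q. Set MR = MC: 92.25 − 0.5Q = 46 + 0.04Q → Q_m = 85.64815.
Price P_m = 92.25 − 0.25·85.64815 = 70.83796; MC(Q_m) = 46 + 0.04·85.64815 = 49.42593.
Competitive Q* = 159.48276, so ΔQ = 73.83461; wedge = 70.83796 − 49.42593 = 21.41203.
DWL = ½ × 73.83461 × 21.41203 = $790.47 thousand.

$790.47 thousand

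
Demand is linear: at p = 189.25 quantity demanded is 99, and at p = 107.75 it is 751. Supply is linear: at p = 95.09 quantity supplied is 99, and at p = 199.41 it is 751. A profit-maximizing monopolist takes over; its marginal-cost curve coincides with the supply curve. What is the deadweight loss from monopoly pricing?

2442.10

Demand slope = (107.75 − 189.25)/(751 − 99) = −0.125, so p = 201.625 − 0.125q.
Supply slope = (199.41 − 95.09)/(751 − 99) = 0.16, so p = 79.25 + 0.16q.
Competitive equilibrium: 201.625 − 0.125q = 79.25 + 0.16q → q* = 429.386, p* = 147.9518.
Marginal revenue: MR = 201.625 − 0.25q. Set MR = MC: 201.625 − 0.25q = 79.25 + 0.16q → q_m = 298.4756.
Price p_m = 201.625 − 0.125·298.4756 = 164.3156; MC(q_m) = 79.25 + 0.16·298.4756 = 127.0061.
Competitive q* = 429.386, so Δq = 130.9104; wedge = 164.3156 − 127.0061 = 37.3095.
The triangle = ½ × 130.9104 × 37.3095 = 2442.10.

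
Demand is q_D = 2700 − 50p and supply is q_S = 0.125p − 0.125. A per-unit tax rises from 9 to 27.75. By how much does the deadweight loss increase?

In inverse form: demand p = 54 − 0.02q, supply p = 1 + 8q.
Competitive equilibrium: 54 − 0.02q = 1 + 8q → q* = 6.6085, p* = 53.8678.
For a per-unit tax t: Δq = t/8.02, so DWL = ½·t·(t/8.02) = t²/16.04.
At t = 9: DWL = 5.05. At t = 27.75: DWL = 48.009.
Increase = 48.009 − 5.05 = 42.96.

42.96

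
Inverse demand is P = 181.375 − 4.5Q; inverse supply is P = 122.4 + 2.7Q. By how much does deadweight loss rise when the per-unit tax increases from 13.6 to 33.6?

65.56

Competitive equilibrium: 181.375 − 4.5Q = 122.4 + 2.7Q → Q* = 8.191, P* = 144.5156.
For a per-unit tax t: ΔQ = t/7.2, so DWL = ½·t·(t/7.2) = t²/14.4.
At t = 13.6: DWL = 12.844. At t = 33.6: DWL = 78.4.
Increase = 78.4 − 12.844 = 65.56.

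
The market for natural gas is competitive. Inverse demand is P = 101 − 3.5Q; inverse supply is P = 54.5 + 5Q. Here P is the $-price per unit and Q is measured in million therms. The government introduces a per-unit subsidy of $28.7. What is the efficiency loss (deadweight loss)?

$48.45 million

Competitive equilibrium: 101 − 3.5Q = 54.5 + 5Q → Q* = 5.4706, P* = 81.8529.
The subsidy lowers effective supply by 28.7: P = 25.8 + 5Q.
New quantity: 101 − 3.5Q = 25.8 + 5Q → Q' = 8.8471.
Overproduction ΔQ = 8.8471 − 5.4706 = 3.3765; wedge = subsidy = 28.7.
Deadweight loss = ½ × 3.3765 × 28.7 = $48.45 million.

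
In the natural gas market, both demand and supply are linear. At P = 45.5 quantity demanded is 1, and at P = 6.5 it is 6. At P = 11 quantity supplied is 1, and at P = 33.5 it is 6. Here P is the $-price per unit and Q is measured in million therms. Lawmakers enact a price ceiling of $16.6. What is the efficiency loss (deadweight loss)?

Demand slope = (6.5 − 45.5)/(6 − 1) = −7.8, so P = 53.3 − 7.8Q.
Supply slope = (33.5 − 11)/(6 − 1) = 4.5, so P = 6.5 + 4.5Q.
Competitive equilibrium: 53.3 − 7.8Q = 6.5 + 4.5Q → Q* = 3.804878, P* = 23.621951.
At the ceiling P = 16.6, quantity supplied = (16.6 − 6.5)/4.5 = 2.244444.
Willingness to pay at Q' = 2.244444: 53.3 − 7.8·2.244444 = 35.793337.
ΔQ = 3.804878 − 2.244444 = 1.560434; wedge = 35.793337 − 16.6 = 19.193337.
Welfare loss = ½ × 1.560434 × 19.193337 = $14.97 million.

$14.97 million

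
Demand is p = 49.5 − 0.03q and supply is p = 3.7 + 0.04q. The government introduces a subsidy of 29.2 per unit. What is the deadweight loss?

Competitive equilibrium: 49.5 − 0.03q = 3.7 + 0.04q → q* = 654.2857, p* = 29.8714.
The subsidy lowers effective supply by 29.2: p = 0.04q − 25.5.
New quantity: 49.5 − 0.03q = 0.04q − 25.5 → q' = 1071.4286.
Overproduction Δq = 1071.4286 − 654.2857 = 417.1429; wedge = subsidy = 29.2.
Deadweight loss = ½ × 417.1429 × 29.2 = 6090.29.

6090.29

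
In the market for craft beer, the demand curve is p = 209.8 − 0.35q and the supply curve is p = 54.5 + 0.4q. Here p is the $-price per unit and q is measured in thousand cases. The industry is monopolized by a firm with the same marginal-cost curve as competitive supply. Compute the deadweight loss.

$1627.80 thousand

Competitive equilibrium: 209.8 − 0.35q = 54.5 + 0.4q → q* = 207.06667, p* = 137.32667.
Marginal revenue: MR = 209.8 − 0.7q. Set MR = MC: 209.8 − 0.7q = 54.5 + 0.4q → q_m = 141.18182.
Price p_m = 209.8 − 0.35·141.18182 = 160.38636; MC(q_m) = 54.5 + 0.4·141.18182 = 110.97273.
Competitive q* = 207.06667, so Δq = 65.88485; wedge = 160.38636 − 110.97273 = 49.41363.
Welfare loss = ½ × 65.88485 × 49.41363 = $1627.80 thousand.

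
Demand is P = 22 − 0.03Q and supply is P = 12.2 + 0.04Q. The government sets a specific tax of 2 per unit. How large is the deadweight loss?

Competitive equilibrium: 22 − 0.03Q = 12.2 + 0.04Q → Q* = 140, P* = 17.8.
With the tax, the buyer price exceeds the seller price by 2: (22 − 0.03Q) − (12.2 + 0.04Q) = 2 → Q' = 111.4286.
ΔQ = 140 − 111.4286 = 28.5714; the wedge equals the tax, 2.
Welfare loss = ½ × 28.5714 × 2 = 28.57.

28.57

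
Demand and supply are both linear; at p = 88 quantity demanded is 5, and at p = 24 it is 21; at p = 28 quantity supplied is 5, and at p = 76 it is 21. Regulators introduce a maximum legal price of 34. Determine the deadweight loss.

Demand slope = (24 − 88)/(21 − 5) = −4, so p = 108 − 4q.
Supply slope = (76 − 28)/(21 − 5) = 3, so p = 13 + 3q.
Competitive equilibrium: 108 − 4q = 13 + 3q → q* = 13.5714, p* = 53.7143.
At the ceiling p = 34, quantity supplied = (34 − 13)/3 = 7.
Willingness to pay at q' = 7: 108 − 4·7 = 80.
Δq = 13.5714 − 7 = 6.5714; wedge = 80 − 34 = 46.
DWL = ½ × 6.5714 × 46 = 151.14.

151.14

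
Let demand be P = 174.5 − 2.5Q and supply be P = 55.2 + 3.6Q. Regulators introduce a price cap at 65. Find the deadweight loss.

Competitive equilibrium: 174.5 − 2.5Q = 55.2 + 3.6Q → Q* = 19.5574, P* = 125.6066.
At the ceiling P = 65, quantity supplied = (65 − 55.2)/3.6 = 2.7222.
Willingness to pay at Q' = 2.7222: 174.5 − 2.5·2.7222 = 167.6945.
ΔQ = 19.5574 − 2.7222 = 16.8352; wedge = 167.6945 − 65 = 102.6945.
Deadweight loss = ½ × 16.8352 × 102.6945 = 864.44.

864.44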